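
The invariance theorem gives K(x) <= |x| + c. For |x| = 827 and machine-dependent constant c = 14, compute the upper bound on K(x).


K(x) <= |x| + c = 827 + 14 = 841

841


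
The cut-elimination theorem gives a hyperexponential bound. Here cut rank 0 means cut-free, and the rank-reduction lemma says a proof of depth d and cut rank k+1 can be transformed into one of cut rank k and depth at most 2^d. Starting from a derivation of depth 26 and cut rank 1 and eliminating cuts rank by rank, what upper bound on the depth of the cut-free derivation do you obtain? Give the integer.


Each rank reduction sends depth d to at most 2^d; cut rank r needs r reductions.
2_0(26) = 26
2_1(26) = 2^26 = 67108864
Cut-free depth bound = 67108864

67108864


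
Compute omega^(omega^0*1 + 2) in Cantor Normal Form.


omega^(omega^0*1 + 2):
omega^0 = 1, so the exponent is 1 + 2 = 3 (finite ordinal addition).
Result = omega^3, already a single CNF term.

omega^3


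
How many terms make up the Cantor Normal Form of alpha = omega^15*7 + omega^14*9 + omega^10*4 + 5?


CNF: omega^15*7 + omega^14*9 + omega^10*4 + 5
Count the summands separated by '+':
  term 1: omega^15*7
  term 2: omega^14*9
  term 3: omega^10*4
  term 4: 5
Total terms = 4

4


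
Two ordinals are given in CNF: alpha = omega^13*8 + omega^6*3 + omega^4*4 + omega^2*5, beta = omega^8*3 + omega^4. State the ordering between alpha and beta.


Compare term by term from highest exponent:
alpha = omega^13*8 + omega^6*3 + omega^4*4 + omega^2*5
beta = omega^8*3 + omega^4
Term 1: alpha has omega^13*8, beta has omega^8*3
Term 2: alpha has omega^6*3, beta has omega^4*1
Term 3: alpha has omega^4*4, beta has omega^0*0
Term 4: alpha has omega^2*5, beta has omega^0*0
Result: alpha > beta

alpha > beta


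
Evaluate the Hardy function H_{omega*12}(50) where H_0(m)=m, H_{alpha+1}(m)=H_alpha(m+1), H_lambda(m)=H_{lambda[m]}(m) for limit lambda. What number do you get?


H_{omega*12}(50):
For the Hardy hierarchy, H_{omega*k}(n) = 2^k * n.
2^12 = 4096.
4096 * 50 = 204800

204800


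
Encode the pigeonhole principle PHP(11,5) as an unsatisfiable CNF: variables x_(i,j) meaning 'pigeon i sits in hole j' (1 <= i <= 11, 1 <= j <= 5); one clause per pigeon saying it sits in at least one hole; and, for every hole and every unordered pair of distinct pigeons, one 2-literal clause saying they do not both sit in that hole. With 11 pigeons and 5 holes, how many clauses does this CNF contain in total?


PHP(11,5): 11 pigeons, 5 holes, 11*5 = 55 variables.
- pigeon clauses: one per pigeon -> 11 clauses
- hole clauses: 5 holes * C(11,2) = 5 * 55 -> 275 clauses
Total clauses = 11 + 275 = 286

286


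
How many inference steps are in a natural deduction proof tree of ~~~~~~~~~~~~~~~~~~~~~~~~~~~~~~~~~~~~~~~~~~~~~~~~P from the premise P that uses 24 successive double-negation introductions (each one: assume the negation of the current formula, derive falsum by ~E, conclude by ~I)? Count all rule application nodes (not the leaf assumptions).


Each double-negation introduction (from C infer ~~C) uses 2 inference nodes: one ~E (C and ~C give falsum) and one ~I (discharge ~C).
24 double negations = 24 * 2 = 48 inference nodes.

48


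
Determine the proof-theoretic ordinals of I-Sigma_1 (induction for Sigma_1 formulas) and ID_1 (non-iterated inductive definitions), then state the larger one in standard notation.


Proof-theoretic ordinal of I-Sigma_1 (induction for Sigma_1 formulas): omega^omega
Proof-theoretic ordinal of ID_1 (non-iterated inductive definitions): psi_0(epsilon_{Omega+1})
Comparing: omega^omega < psi_0(epsilon_{Omega+1}).
The larger ordinal is psi_0(epsilon_{Omega+1}) (from ID_1 (non-iterated inductive definitions)).

psi_0(epsilon_{Omega+1})


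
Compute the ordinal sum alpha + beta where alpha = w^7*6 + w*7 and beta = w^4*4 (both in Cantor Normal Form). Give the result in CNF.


Ordinal addition (w^7*6 + w*7) + w^4*4:
alpha's leading term has exponent 7 > beta's exponent 4, so it survives.
alpha's tail term has exponent 1 < beta's exponent 4, so it is absorbed by beta.
In ordinal addition, any term followed by a strictly larger-exponent term is absorbed.
Result = w^7*6 + w^4*4

w^7*6 + w^4*4


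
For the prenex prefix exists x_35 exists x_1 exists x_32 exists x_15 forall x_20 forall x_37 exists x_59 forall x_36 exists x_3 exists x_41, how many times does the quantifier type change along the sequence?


Walk the prefix and count type changes:
  position 1: exists -> exists
  position 2: exists -> exists
  position 3: exists -> exists
  position 4: exists -> forall <-- alternation
  position 5: forall -> forall
  position 6: forall -> exists <-- alternation
  position 7: exists -> forall <-- alternation
  position 8: forall -> exists <-- alternation
  position 9: exists -> exists
Total alternations = 4

4


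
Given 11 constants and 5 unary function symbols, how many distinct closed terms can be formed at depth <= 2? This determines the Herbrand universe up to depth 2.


Herbrand terms by depth:
Depth 0: 11 constants
Depth 1: 55 new terms (running total: 66)
Depth 2: 275 new terms (running total: 341)
Total distinct ground terms = 341

341


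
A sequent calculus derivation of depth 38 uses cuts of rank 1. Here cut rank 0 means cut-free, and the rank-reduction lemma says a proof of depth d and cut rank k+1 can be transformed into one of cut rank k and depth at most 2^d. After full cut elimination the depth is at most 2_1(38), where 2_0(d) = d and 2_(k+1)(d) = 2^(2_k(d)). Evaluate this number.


Each rank reduction sends depth d to at most 2^d; cut rank r needs r reductions.
2_0(38) = 38
2_1(38) = 2^38 = 274877906944
Cut-free depth bound = 274877906944

274877906944


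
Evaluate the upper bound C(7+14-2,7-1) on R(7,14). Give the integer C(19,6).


R(7,14) <= C(7+14-2, 7-1) = C(19, 6)
C(19, 6) = 19! / (6! * 13!)
= 27132

27132


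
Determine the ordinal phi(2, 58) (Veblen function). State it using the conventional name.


phi(2, 58):
phi(2, beta) = zeta_beta (the beta-th zeta number, fixed point of epsilon).
phi(2, 58) = zeta_58

zeta_58


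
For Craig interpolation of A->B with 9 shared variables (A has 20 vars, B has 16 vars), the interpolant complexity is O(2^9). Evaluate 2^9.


Shared atoms = 9
Craig interpolant size bound = 2^9
= 512

512


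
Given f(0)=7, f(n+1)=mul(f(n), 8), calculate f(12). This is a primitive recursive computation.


f(0) = 7
f(1) = mul(f(0), 8) = mul(7, 8) = 56
f(2) = mul(f(1), 8) = mul(56, 8) = 448
f(3) = mul(f(2), 8) = mul(448, 8) = 3584
f(4) = mul(f(3), 8) = mul(3584, 8) = 28672
f(5) = mul(f(4), 8) = mul(28672, 8) = 229376
f(6) = mul(f(5), 8) = mul(229376, 8) = 1835008
f(7) = mul(f(6), 8) = mul(1835008, 8) = 14680064
f(8) = mul(f(7), 8) = mul(14680064, 8) = 117440512
f(9) = mul(f(8), 8) = mul(117440512, 8) = 939524096
f(10) = mul(f(9), 8) = mul(939524096, 8) = 7516192768
f(11) = mul(f(10), 8) = mul(7516192768, 8) = 60129542144
f(12) = mul(f(11), 8) = mul(60129542144, 8) = 481036337152


481036337152


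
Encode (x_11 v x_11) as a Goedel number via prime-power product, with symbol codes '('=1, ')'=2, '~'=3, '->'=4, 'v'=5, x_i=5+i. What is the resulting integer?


Formula: (x_11 v x_11)
Symbol codes: [1, 16, 5, 16, 2]
Primes: [2, 3, 5, 7, 11]
p_1^1 = 2^1 = 2
p_2^16 = 3^16 = 43046721
p_3^5 = 5^5 = 3125
p_4^16 = 7^16 = 33232930569601
p_5^2 = 11^2 = 121
Product = 1081867571995501404542756250

1081867571995501404542756250


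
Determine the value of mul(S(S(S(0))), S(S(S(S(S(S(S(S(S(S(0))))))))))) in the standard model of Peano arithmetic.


mul(S^3(0), S^10(0)):
S^3(0) = 3
S^10(0) = 10
3 * 10 = 30

30


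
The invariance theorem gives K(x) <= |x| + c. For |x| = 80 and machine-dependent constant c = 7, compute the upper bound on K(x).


K(x) <= |x| + c = 80 + 7 = 87

87


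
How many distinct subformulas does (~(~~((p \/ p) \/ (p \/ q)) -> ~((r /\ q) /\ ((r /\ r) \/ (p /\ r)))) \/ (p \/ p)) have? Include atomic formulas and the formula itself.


Formula: (~(~~((p \/ p) \/ (p \/ q)) -> ~((r /\ q) /\ ((r /\ r) \/ (p /\ r)))) \/ (p \/ p))
Subformulas found:
  1. r
  2. q
  3. p
  4. (p \/ p)
  5. (r /\ r)
  6. (r /\ q)
  7. (p /\ r)
  8. (p \/ q)
  9. ((r /\ r) \/ (p /\ r))
  10. ((p \/ p) \/ (p \/ q))
  11. ~((p \/ p) \/ (p \/ q))
  12. ~~((p \/ p) \/ (p \/ q))
  13. ((r /\ q) /\ ((r /\ r) \/ (p /\ r)))
  14. ~((r /\ q) /\ ((r /\ r) \/ (p /\ r)))
  15. (~~((p \/ p) \/ (p \/ q)) -> ~((r /\ q) /\ ((r /\ r) \/ (p /\ r))))
  16. ~(~~((p \/ p) \/ (p \/ q)) -> ~((r /\ q) /\ ((r /\ r) \/ (p /\ r))))
  17. (~(~~((p \/ p) \/ (p \/ q)) -> ~((r /\ q) /\ ((r /\ r) \/ (p /\ r)))) \/ (p \/ p))
Total distinct subformulas = 17

17


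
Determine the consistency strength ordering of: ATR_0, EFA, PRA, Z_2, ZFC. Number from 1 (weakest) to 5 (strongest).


Ordering by consistency strength:
1. EFA
2. PRA
3. ATR_0
4. Z_2
5. ZFC


ATR_0=3, EFA=1, PRA=2, Z_2=4, ZFC=5


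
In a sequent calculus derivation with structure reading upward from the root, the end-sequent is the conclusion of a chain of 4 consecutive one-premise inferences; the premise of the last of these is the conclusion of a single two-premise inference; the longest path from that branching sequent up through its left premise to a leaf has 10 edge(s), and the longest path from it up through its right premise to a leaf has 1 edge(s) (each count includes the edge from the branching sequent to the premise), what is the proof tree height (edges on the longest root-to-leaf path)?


Longest path through the left premise: 10 edges (measured from the branching sequent)
Longest path through the right premise: 1 edges
Height of the subtree rooted at the branching sequent: max(10, 1) = 10
The branching sequent sits 4 edges above the root (the chain of one-premise inferences), so height = 10 + 4 = 14

14


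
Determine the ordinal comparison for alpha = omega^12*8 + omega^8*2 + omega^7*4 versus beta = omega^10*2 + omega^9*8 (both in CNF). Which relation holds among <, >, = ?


Compare term by term from highest exponent:
alpha = omega^12*8 + omega^8*2 + omega^7*4
beta = omega^10*2 + omega^9*8
Term 1: alpha has omega^12*8, beta has omega^10*2
Term 2: alpha has omega^8*2, beta has omega^9*8
Term 3: alpha has omega^7*4, beta has omega^0*0
Result: alpha > beta

alpha > beta


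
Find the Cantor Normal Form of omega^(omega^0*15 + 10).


omega^(omega^0*15 + 10):
omega^0 = 1, so the exponent is 15 + 10 = 25 (finite ordinal addition).
Result = omega^25, already a single CNF term.

omega^25


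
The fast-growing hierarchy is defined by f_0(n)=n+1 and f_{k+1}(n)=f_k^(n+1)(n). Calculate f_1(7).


f_1(7) = f_0^8(7)
f_0 adds 1 each time, applied 8 times.
f_1(7) = 7 + 8 = 15

15


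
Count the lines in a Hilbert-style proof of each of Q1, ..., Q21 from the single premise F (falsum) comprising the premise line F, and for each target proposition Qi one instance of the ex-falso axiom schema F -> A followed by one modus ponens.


Ex falso, line by line:
- 1 premise line (F)
- 21 targets, each needing 1 axiom instance (F -> Qi) + 1 MP = 2 lines: 2 * 21 = 42
Total = 1 + 42 = 43 lines.

43


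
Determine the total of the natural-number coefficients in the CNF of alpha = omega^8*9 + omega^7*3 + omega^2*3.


CNF: omega^8*9 + omega^7*3 + omega^2*3
Coefficients: 9 + 3 + 3 = 15

15


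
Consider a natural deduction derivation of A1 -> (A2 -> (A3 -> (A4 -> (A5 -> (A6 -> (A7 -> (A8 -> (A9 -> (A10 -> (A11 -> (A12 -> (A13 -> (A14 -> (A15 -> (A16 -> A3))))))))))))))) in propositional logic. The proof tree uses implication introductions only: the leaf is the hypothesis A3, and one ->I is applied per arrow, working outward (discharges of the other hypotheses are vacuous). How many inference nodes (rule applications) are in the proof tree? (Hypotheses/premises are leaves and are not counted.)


The formula has 16 arrows (->); its innermost consequent A3 is one of the antecedents,
so the proof starts from the hypothesis leaf A3 (not a rule application) and closes one arrow per ->I.
Building A1 -> (A2 -> (A3 -> (A4 -> (A5 -> (A6 -> (A7 -> (A8 -> (A9 -> (A10 -> (A11 -> (A12 -> (A13 -> (A14 -> (A15 -> (A16 -> A3))))))))))))))) therefore takes 16 nested implication introductions.
Total inference nodes = 16

16


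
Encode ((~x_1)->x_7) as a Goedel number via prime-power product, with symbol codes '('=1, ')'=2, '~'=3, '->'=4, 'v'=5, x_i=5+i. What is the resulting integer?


Formula: ((~x_1)->x_7)
Symbol codes: [1, 1, 3, 6, 2, 4, 12, 2]
Primes: [2, 3, 5, 7, 11, 13, 17, 19]
p_1^1 = 2^1 = 2
p_2^1 = 3^1 = 3
p_3^3 = 5^3 = 125
p_4^6 = 7^6 = 117649
p_5^2 = 11^2 = 121
p_6^4 = 13^4 = 28561
p_7^12 = 17^12 = 582622237229761
p_8^2 = 19^2 = 361
Product = 64136099074199519404669218336750

64136099074199519404669218336750


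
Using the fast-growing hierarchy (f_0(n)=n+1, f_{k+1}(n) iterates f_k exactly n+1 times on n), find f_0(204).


f_0(204) = 204 + 1 = 205

205


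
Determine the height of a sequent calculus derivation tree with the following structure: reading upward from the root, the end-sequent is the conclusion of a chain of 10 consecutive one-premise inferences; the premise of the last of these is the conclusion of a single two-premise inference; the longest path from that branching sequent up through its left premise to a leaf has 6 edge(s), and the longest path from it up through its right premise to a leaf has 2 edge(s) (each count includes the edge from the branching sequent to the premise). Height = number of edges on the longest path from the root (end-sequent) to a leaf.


Longest path through the left premise: 6 edges (measured from the branching sequent)
Longest path through the right premise: 2 edges
Height of the subtree rooted at the branching sequent: max(6, 2) = 6
The branching sequent sits 10 edges above the root (the chain of one-premise inferences), so height = 6 + 10 = 16

16


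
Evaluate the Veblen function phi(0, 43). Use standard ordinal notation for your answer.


phi(0, 43):
phi(0, beta) = omega^beta by definition.
phi(0, 43) = omega^43

omega^43


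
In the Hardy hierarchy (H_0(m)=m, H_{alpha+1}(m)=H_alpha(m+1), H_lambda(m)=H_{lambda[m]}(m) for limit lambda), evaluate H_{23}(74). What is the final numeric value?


H_23(74):
For finite ordinals k, H_k(n) = n + k (each successor step adds 1).
H_23(74) = 74 + 23 = 97

97


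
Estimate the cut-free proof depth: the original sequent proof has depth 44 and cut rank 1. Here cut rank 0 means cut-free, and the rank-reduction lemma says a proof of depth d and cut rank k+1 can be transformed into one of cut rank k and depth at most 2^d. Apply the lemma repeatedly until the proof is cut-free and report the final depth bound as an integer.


Each rank reduction sends depth d to at most 2^d; cut rank r needs r reductions.
2_0(44) = 44
2_1(44) = 2^44 = 17592186044416
Cut-free depth bound = 17592186044416

17592186044416


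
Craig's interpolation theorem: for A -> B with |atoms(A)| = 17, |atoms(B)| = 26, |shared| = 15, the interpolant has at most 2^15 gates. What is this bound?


Shared atoms = 15
Craig interpolant size bound = 2^15
= 32768

32768


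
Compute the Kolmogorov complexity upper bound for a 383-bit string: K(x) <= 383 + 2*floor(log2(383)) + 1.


floor(log2(383)) = 8
2 * 8 = 16
K(x) <= 383 + 16 + 1 = 400

400


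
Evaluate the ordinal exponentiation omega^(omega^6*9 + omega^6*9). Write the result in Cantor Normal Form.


omega^(omega^6*9 + omega^6*9):
Both terms of the exponent have the same exponent 6, so they merge: omega^6*9 + omega^6*9 = omega^6*(9+9) = omega^6*18.
omega raised to a CNF ordinal is a single CNF term: Result = omega^(omega^6*18)

omega^(omega^6*18)


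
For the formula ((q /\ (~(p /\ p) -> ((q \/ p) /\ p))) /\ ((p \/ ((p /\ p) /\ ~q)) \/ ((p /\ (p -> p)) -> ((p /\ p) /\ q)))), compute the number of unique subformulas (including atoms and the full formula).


Formula: ((q /\ (~(p /\ p) -> ((q \/ p) /\ p))) /\ ((p \/ ((p /\ p) /\ ~q)) \/ ((p /\ (p -> p)) -> ((p /\ p) /\ q))))
Subformulas found:
  1. q
  2. p
  3. ~q
  4. (q \/ p)
  5. (p -> p)
  6. (p /\ p)
  7. ~(p /\ p)
  8. ((q \/ p) /\ p)
  9. ((p /\ p) /\ q)
  10. (p /\ (p -> p))
  11. ((p /\ p) /\ ~q)
  12. (p \/ ((p /\ p) /\ ~q))
  13. (~(p /\ p) -> ((q \/ p) /\ p))
  14. ((p /\ (p -> p)) -> ((p /\ p) /\ q))
  15. (q /\ (~(p /\ p) -> ((q \/ p) /\ p)))
  16. ((p \/ ((p /\ p) /\ ~q)) \/ ((p /\ (p -> p)) -> ((p /\ p) /\ q)))
  17. ((q /\ (~(p /\ p) -> ((q \/ p) /\ p))) /\ ((p \/ ((p /\ p) /\ ~q)) \/ ((p /\ (p -> p)) -> ((p /\ p) /\ q))))
Total distinct subformulas = 17

17


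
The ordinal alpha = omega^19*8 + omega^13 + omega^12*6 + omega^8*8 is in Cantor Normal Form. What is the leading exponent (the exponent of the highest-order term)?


CNF: omega^19*8 + omega^13 + omega^12*6 + omega^8*8
The leading term is omega^19*8, which has exponent 19.

19


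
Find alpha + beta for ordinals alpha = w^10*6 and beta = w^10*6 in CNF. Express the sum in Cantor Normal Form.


Ordinal addition w^10*6 + w^10*6:
Both terms have the same exponent 10.
w^e*c + w^e*d = w^e*(c+d).
Result = w^10*(6+6) = w^10*12

w^10*12


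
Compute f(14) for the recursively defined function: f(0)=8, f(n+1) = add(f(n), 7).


f(0) = 8
f(1) = add(f(0), 7) = add(8, 7) = 15
f(2) = add(f(1), 7) = add(15, 7) = 22
f(3) = add(f(2), 7) = add(22, 7) = 29
f(4) = add(f(3), 7) = add(29, 7) = 36
f(5) = add(f(4), 7) = add(36, 7) = 43
f(6) = add(f(5), 7) = add(43, 7) = 50
f(7) = add(f(6), 7) = add(50, 7) = 57
f(8) = add(f(7), 7) = add(57, 7) = 64
f(9) = add(f(8), 7) = add(64, 7) = 71
f(10) = add(f(9), 7) = add(71, 7) = 78
f(11) = add(f(10), 7) = add(78, 7) = 85
f(12) = add(f(11), 7) = add(85, 7) = 92
f(13) = add(f(12), 7) = add(92, 7) = 99
f(14) = add(f(13), 7) = add(99, 7) = 106


106


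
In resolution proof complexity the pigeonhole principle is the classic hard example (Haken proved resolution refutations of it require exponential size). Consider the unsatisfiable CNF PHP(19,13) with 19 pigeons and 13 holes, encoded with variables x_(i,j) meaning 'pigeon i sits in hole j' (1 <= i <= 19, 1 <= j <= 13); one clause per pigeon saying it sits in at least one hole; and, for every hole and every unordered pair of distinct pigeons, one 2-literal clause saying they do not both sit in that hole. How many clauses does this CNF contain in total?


PHP(19,13): 19 pigeons, 13 holes, 19*13 = 247 variables.
- pigeon clauses: one per pigeon -> 19 clauses
- hole clauses: 13 holes * C(19,2) = 13 * 171 -> 2223 clauses
Total clauses = 19 + 2223 = 2242

2242


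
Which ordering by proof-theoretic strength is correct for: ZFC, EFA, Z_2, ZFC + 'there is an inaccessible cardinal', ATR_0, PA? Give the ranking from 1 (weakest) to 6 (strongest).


Ordering by consistency strength:
1. EFA
2. PA
3. ATR_0
4. Z_2
5. ZFC
6. ZFC + 'there is an inaccessible cardinal'


ZFC=5, EFA=1, Z_2=4, ZFC + 'there is an inaccessible cardinal'=6, ATR_0=3, PA=2


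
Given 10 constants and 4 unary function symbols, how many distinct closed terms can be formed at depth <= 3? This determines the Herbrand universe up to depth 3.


Herbrand terms by depth:
Depth 0: 10 constants
Depth 1: 40 new terms (running total: 50)
Depth 2: 160 new terms (running total: 210)
Depth 3: 640 new terms (running total: 850)
Total distinct ground terms = 850

850


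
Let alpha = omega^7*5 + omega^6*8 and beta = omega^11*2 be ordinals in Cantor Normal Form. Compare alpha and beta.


Compare term by term from highest exponent:
alpha = omega^7*5 + omega^6*8
beta = omega^11*2
Term 1: alpha has omega^7*5, beta has omega^11*2
Term 2: alpha has omega^6*8, beta has omega^0*0
Result: alpha < beta

alpha < beta


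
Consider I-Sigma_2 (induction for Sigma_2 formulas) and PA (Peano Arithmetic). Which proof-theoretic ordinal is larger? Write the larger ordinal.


Proof-theoretic ordinal of I-Sigma_2 (induction for Sigma_2 formulas): omega^(omega^omega)
Proof-theoretic ordinal of PA (Peano Arithmetic): epsilon_0
Comparing: omega^(omega^omega) < epsilon_0.
The larger ordinal is epsilon_0 (from PA (Peano Arithmetic)).

epsilon_0


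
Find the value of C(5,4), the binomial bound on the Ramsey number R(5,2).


R(5,2) <= C(5+2-2, 5-1) = C(5, 4)
C(5, 4) = 5! / (4! * 1!)
= 5

5


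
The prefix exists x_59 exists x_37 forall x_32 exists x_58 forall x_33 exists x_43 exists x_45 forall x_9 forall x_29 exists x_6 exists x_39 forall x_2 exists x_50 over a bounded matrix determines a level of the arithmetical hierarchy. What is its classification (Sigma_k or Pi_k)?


Leading quantifier is exists, so the class is Sigma.
Number of quantifier blocks = alternations + 1 = 8 + 1 = 9.
Classification: Sigma_9

Sigma_9


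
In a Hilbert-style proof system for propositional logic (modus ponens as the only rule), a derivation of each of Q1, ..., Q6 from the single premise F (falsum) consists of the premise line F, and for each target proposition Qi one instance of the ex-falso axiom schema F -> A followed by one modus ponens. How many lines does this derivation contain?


Ex falso, line by line:
- 1 premise line (F)
- 6 targets, each needing 1 axiom instance (F -> Qi) + 1 MP = 2 lines: 2 * 6 = 12
Total = 1 + 12 = 13 lines.

13


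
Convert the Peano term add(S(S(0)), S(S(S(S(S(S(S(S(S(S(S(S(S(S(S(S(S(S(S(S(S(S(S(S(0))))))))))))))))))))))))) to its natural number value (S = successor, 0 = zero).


add(S^2(0), S^24(0)):
S^2(0) = 2
S^24(0) = 24
2 + 24 = 26

26


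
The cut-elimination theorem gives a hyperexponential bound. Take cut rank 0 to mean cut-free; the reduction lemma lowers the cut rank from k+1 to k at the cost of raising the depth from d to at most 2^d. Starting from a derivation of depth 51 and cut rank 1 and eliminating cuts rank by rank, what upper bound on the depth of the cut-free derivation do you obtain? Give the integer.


Each rank reduction sends depth d to at most 2^d; cut rank r needs r reductions.
2_0(51) = 51
2_1(51) = 2^51 = 2251799813685248
Cut-free depth bound = 2251799813685248

2251799813685248


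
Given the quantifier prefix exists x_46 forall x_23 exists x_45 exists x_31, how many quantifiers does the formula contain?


Quantifier prefix has 4 quantifier symbols.
Quantifier depth = 4

4


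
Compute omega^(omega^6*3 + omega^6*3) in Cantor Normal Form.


omega^(omega^6*3 + omega^6*3):
Both terms of the exponent have the same exponent 6, so they merge: omega^6*3 + omega^6*3 = omega^6*(3+3) = omega^6*6.
omega raised to a CNF ordinal is a single CNF term: Result = omega^(omega^6*6)

omega^(omega^6*6)


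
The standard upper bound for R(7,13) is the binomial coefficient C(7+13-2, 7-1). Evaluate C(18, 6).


R(7,13) <= C(7+13-2, 7-1) = C(18, 6)
C(18, 6) = 18! / (6! * 12!)
= 18564

18564


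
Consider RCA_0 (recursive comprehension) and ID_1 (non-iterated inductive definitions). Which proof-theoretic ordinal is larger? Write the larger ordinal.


Proof-theoretic ordinal of RCA_0 (recursive comprehension): omega^omega
Proof-theoretic ordinal of ID_1 (non-iterated inductive definitions): psi_0(epsilon_{Omega+1})
Comparing: omega^omega < psi_0(epsilon_{Omega+1}).
The larger ordinal is psi_0(epsilon_{Omega+1}) (from ID_1 (non-iterated inductive definitions)).

psi_0(epsilon_{Omega+1})


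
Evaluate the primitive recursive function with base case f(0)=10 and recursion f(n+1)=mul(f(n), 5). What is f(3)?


f(0) = 10
f(1) = mul(f(0), 5) = mul(10, 5) = 50
f(2) = mul(f(1), 5) = mul(50, 5) = 250
f(3) = mul(f(2), 5) = mul(250, 5) = 1250


1250


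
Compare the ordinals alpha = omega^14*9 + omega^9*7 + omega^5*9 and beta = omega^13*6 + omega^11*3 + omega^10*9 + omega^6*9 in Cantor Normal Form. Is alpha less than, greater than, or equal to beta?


Compare term by term from highest exponent:
alpha = omega^14*9 + omega^9*7 + omega^5*9
beta = omega^13*6 + omega^11*3 + omega^10*9 + omega^6*9
Term 1: alpha has omega^14*9, beta has omega^13*6
Term 2: alpha has omega^9*7, beta has omega^11*3
Term 3: alpha has omega^5*9, beta has omega^10*9
Term 4: alpha has omega^0*0, beta has omega^6*9
Result: alpha > beta

alpha > beta


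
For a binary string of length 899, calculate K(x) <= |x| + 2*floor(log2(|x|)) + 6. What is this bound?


floor(log2(899)) = 9
2 * 9 = 18
K(x) <= 899 + 18 + 6 = 923

923


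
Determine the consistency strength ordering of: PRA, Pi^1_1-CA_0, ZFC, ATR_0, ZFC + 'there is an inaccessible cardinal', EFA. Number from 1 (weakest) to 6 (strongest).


Ordering by consistency strength:
1. EFA
2. PRA
3. ATR_0
4. Pi^1_1-CA_0
5. ZFC
6. ZFC + 'there is an inaccessible cardinal'


PRA=2, Pi^1_1-CA_0=4, ZFC=5, ATR_0=3, ZFC + 'there is an inaccessible cardinal'=6, EFA=1


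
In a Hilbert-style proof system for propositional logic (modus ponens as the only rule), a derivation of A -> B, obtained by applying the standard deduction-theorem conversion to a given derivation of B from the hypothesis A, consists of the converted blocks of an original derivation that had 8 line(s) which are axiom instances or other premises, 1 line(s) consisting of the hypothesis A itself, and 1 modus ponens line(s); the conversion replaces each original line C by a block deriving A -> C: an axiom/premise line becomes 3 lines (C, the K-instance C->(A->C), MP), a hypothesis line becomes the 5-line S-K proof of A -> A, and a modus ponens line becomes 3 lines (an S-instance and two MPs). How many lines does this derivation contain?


Deduction-theorem conversion, block by block:
- 8 axiom/premise lines -> 3 lines each = 24
- 1 hypothesis lines -> 5 lines each (identity proof A->A) = 5
- 1 MP lines -> 3 lines each (S-instance, MP, MP) = 3
Total = 24 + 5 + 3 = 32 lines.

32


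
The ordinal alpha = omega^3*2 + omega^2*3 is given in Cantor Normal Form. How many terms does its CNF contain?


CNF: omega^3*2 + omega^2*3
Count the summands separated by '+':
  term 1: omega^3*2
  term 2: omega^2*3
Total terms = 2

2


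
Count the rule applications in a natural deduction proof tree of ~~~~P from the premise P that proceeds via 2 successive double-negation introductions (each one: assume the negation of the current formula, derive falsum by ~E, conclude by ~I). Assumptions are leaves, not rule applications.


Each double-negation introduction (from C infer ~~C) uses 2 inference nodes: one ~E (C and ~C give falsum) and one ~I (discharge ~C).
2 double negations = 2 * 2 = 4 inference nodes.

4


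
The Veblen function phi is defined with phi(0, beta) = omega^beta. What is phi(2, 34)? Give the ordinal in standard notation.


phi(2, 34):
phi(2, beta) = zeta_beta (the beta-th zeta number, fixed point of epsilon).
phi(2, 34) = zeta_34

zeta_34


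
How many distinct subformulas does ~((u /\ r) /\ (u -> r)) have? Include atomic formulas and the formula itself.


Formula: ~((u /\ r) /\ (u -> r))
Subformulas found:
  1. u
  2. r
  3. (u -> r)
  4. (u /\ r)
  5. ((u /\ r) /\ (u -> r))
  6. ~((u /\ r) /\ (u -> r))
Total distinct subformulas = 6

6


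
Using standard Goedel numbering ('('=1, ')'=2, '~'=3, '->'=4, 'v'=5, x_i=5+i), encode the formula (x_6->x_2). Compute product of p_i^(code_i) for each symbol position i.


Formula: (x_6->x_2)
Symbol codes: [1, 11, 4, 7, 2]
Primes: [2, 3, 5, 7, 11]
p_1^1 = 2^1 = 2
p_2^11 = 3^11 = 177147
p_3^4 = 5^4 = 625
p_4^7 = 7^7 = 823543
p_5^2 = 11^2 = 121
Product = 22065585987926250

22065585987926250


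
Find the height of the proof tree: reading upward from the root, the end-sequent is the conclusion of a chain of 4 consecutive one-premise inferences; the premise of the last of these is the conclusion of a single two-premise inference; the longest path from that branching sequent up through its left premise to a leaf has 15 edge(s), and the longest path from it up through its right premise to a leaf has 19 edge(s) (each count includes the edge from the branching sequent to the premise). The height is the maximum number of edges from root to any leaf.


Longest path through the left premise: 15 edges (measured from the branching sequent)
Longest path through the right premise: 19 edges
Height of the subtree rooted at the branching sequent: max(15, 19) = 19
The branching sequent sits 4 edges above the root (the chain of one-premise inferences), so height = 19 + 4 = 23

23


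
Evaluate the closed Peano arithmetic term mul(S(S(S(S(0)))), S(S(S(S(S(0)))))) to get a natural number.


mul(S^4(0), S^5(0)):
S^4(0) = 4
S^5(0) = 5
4 * 5 = 20

20


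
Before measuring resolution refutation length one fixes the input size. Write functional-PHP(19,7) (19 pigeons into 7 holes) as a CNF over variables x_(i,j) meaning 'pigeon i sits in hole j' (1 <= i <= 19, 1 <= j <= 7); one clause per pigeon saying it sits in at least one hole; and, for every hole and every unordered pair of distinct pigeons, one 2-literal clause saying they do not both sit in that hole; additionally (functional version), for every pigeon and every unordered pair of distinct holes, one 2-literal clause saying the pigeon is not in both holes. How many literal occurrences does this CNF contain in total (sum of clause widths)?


functional-PHP(19,7): 19 pigeons, 7 holes, 19*7 = 133 variables.
- pigeon clauses: one per pigeon -> 19 clauses of width 7 -> 133 literals
- hole clauses: 7 holes * C(19,2) = 7 * 171 -> 1197 clauses of width 2 -> 2394 literals
- functional clauses: 19 pigeons * C(7,2) = 19 * 21 -> 399 clauses of width 2 -> 798 literals
Total literal occurrences = 133 + 2394 + 798 = 3325

3325


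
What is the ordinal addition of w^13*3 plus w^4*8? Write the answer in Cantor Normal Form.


Ordinal addition w^13*3 + w^4*8:
Leading exponent of alpha (13) > leading exponent of beta (4).
Since alpha's term has higher exponent than beta's leading term,
the sum is simply alpha followed by beta.
Result = w^13*3 + w^4*8

w^13*3 + w^4*8


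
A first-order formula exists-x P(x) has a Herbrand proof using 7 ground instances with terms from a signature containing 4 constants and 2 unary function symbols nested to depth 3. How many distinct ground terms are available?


Herbrand terms by depth:
Depth 0: 4 constants
Depth 1: 8 new terms (running total: 12)
Depth 2: 16 new terms (running total: 28)
Depth 3: 32 new terms (running total: 60)
Total distinct ground terms = 60

60


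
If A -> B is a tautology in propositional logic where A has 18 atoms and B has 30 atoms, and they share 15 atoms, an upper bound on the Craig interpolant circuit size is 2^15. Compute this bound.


Shared atoms = 15
Craig interpolant size bound = 2^15
= 32768

32768


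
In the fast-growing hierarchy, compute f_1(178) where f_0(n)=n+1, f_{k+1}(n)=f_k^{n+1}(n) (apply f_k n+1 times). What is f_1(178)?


f_1(178) = f_0^179(178)
f_0 adds 1 each time, applied 179 times.
f_1(178) = 178 + 179 = 357

357


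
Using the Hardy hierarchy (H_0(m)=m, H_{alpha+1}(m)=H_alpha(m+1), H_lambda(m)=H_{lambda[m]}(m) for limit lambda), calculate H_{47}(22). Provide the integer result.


H_47(22):
For finite ordinals k, H_k(n) = n + k (each successor step adds 1).
H_47(22) = 22 + 47 = 69

69


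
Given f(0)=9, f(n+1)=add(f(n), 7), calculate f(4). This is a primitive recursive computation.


f(0) = 9
f(1) = add(f(0), 7) = add(9, 7) = 16
f(2) = add(f(1), 7) = add(16, 7) = 23
f(3) = add(f(2), 7) = add(23, 7) = 30
f(4) = add(f(3), 7) = add(30, 7) = 37


37


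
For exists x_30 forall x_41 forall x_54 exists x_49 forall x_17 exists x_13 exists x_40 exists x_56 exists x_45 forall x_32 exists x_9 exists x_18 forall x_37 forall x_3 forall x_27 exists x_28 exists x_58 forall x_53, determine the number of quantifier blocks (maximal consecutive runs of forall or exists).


Alternations = 9.
Blocks = alternations + 1 = 10

10


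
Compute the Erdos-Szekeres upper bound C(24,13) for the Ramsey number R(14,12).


R(14,12) <= C(14+12-2, 14-1) = C(24, 13)
C(24, 13) = 24! / (13! * 11!)
= 2496144

2496144


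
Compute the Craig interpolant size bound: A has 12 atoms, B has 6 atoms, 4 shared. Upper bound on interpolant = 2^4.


Shared atoms = 4
Craig interpolant size bound = 2^4
= 16

16


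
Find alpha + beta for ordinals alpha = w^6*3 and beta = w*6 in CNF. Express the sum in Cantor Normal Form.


Ordinal addition w^6*3 + w*6:
Leading exponent of alpha (6) > leading exponent of beta (1).
Since alpha's term has higher exponent than beta's leading term,
the sum is simply alpha followed by beta.
Result = w^6*3 + w*6

w^6*3 + w*6


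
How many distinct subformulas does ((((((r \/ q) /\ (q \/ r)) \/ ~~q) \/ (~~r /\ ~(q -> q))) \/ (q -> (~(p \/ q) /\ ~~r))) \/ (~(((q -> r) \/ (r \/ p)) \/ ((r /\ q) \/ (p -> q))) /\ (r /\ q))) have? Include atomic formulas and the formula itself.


Formula: ((((((r \/ q) /\ (q \/ r)) \/ ~~q) \/ (~~r /\ ~(q -> q))) \/ (q -> (~(p \/ q) /\ ~~r))) \/ (~(((q -> r) \/ (r \/ p)) \/ ((r /\ q) \/ (p -> q))) /\ (r /\ q)))
Subformulas found:
  1. r
  2. q
  3. p
  4. ~r
  5. ~q
  6. ~~r
  7. ~~q
  8. (q \/ r)
  9. (r /\ q)
  10. (r \/ p)
  11. (r \/ q)
  12. (q -> q)
  13. (p \/ q)
  14. (q -> r)
  15. (p -> q)
  16. ~(p \/ q)
  17. ~(q -> q)
  18. (~~r /\ ~(q -> q))
  19. (~(p \/ q) /\ ~~r)
  20. ((q -> r) \/ (r \/ p))
  21. ((r /\ q) \/ (p -> q))
  22. ((r \/ q) /\ (q \/ r))
  23. (q -> (~(p \/ q) /\ ~~r))
  24. (((r \/ q) /\ (q \/ r)) \/ ~~q)
  25. (((q -> r) \/ (r \/ p)) \/ ((r /\ q) \/ (p -> q)))
  26. ~(((q -> r) \/ (r \/ p)) \/ ((r /\ q) \/ (p -> q)))
  27. ((((r \/ q) /\ (q \/ r)) \/ ~~q) \/ (~~r /\ ~(q -> q)))
  28. (~(((q -> r) \/ (r \/ p)) \/ ((r /\ q) \/ (p -> q))) /\ (r /\ q))
  29. (((((r \/ q) /\ (q \/ r)) \/ ~~q) \/ (~~r /\ ~(q -> q))) \/ (q -> (~(p \/ q) /\ ~~r)))
  30. ((((((r \/ q) /\ (q \/ r)) \/ ~~q) \/ (~~r /\ ~(q -> q))) \/ (q -> (~(p \/ q) /\ ~~r))) \/ (~(((q -> r) \/ (r \/ p)) \/ ((r /\ q) \/ (p -> q))) /\ (r /\ q)))
Total distinct subformulas = 30

30


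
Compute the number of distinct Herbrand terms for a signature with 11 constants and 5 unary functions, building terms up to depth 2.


Herbrand terms by depth:
Depth 0: 11 constants
Depth 1: 55 new terms (running total: 66)
Depth 2: 275 new terms (running total: 341)
Total distinct ground terms = 341

341


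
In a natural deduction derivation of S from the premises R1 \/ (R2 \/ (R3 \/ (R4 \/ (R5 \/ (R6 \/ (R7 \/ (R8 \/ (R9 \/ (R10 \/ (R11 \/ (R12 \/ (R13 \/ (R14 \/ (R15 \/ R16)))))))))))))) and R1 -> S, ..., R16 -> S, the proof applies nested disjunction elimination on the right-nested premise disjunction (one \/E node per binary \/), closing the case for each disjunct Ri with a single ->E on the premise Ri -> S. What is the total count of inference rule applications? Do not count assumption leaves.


The premise R1 \/ (R2 \/ (R3 \/ (R4 \/ (R5 \/ (R6 \/ (R7 \/ (R8 \/ (R9 \/ (R10 \/ (R11 \/ (R12 \/ (R13 \/ (R14 \/ (R15 \/ R16)))))))))))))) contains 16 disjuncts, hence 15 binary \/ connectives.
- Each binary \/ is eliminated once: 15 \/E nodes.
- Each of the 16 cases Ri derives S by one ->E with Ri -> S: 16 ->E nodes.
Total = 15 + 16 = 31

31


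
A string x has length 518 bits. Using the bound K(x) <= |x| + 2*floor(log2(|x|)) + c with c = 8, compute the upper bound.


floor(log2(518)) = 9
2 * 9 = 18
K(x) <= 518 + 18 + 8 = 544

544


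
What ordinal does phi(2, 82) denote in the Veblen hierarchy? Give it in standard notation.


phi(2, 82):
phi(2, beta) = zeta_beta (the beta-th zeta number, fixed point of epsilon).
phi(2, 82) = zeta_82

zeta_82


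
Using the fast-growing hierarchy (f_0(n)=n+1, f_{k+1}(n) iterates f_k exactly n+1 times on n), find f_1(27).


f_1(27) = f_0^28(27)
f_0 adds 1 each time, applied 28 times.
f_1(27) = 27 + 28 = 55

55


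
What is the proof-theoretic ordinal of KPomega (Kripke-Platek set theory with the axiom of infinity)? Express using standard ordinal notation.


The proof-theoretic ordinal of KPomega (Kripke-Platek set theory with the axiom of infinity) is a standard result in ordinal analysis.
This ordinal is the supremum of order types of primitive recursive well-orderings
that the theory can prove to be well-ordered.
For KPomega (Kripke-Platek set theory with the axiom of infinity), the proof-theoretic ordinal is psi_0(epsilon_{Omega+1}).

psi_0(epsilon_{Omega+1})


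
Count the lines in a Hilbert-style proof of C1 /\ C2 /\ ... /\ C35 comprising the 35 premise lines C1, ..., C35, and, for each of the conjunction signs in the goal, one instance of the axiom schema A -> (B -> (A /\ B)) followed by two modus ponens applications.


Conjoining 35 premises:
- 35 premise lines
- the goal has 34 conjunction signs; each costs 1 axiom instance + 2 MP = 3 lines: 3 * 34 = 102
Total = 35 + 102 = 137 lines.

137


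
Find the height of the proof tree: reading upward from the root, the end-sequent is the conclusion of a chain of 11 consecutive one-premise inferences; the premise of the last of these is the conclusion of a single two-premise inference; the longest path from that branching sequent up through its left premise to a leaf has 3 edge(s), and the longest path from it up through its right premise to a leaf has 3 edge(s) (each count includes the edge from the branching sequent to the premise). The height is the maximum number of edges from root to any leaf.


Longest path through the left premise: 3 edges (measured from the branching sequent)
Longest path through the right premise: 3 edges
Height of the subtree rooted at the branching sequent: max(3, 3) = 3
The branching sequent sits 11 edges above the root (the chain of one-premise inferences), so height = 3 + 11 = 14

14


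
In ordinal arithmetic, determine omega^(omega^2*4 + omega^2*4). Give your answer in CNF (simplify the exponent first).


omega^(omega^2*4 + omega^2*4):
Both terms of the exponent have the same exponent 2, so they merge: omega^2*4 + omega^2*4 = omega^2*(4+4) = omega^2*8.
omega raised to a CNF ordinal is a single CNF term: Result = omega^(omega^2*8)

omega^(omega^2*8)


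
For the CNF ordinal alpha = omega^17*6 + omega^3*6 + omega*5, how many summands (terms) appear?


CNF: omega^17*6 + omega^3*6 + omega*5
Count the summands separated by '+':
  term 1: omega^17*6
  term 2: omega^3*6
  term 3: omega*5
Total terms = 3

3


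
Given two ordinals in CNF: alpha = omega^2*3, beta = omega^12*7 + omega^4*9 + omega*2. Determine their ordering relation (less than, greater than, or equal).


Compare term by term from highest exponent:
alpha = omega^2*3
beta = omega^12*7 + omega^4*9 + omega*2
Term 1: alpha has omega^2*3, beta has omega^12*7
Term 2: alpha has omega^0*0, beta has omega^4*9
Term 3: alpha has omega^0*0, beta has omega^1*2
Result: alpha < beta

alpha < beta


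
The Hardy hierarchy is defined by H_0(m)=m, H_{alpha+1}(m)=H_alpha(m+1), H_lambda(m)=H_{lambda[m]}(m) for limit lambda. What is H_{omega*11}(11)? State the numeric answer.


H_{omega*11}(11):
For the Hardy hierarchy, H_{omega*k}(n) = 2^k * n.
2^11 = 2048.
2048 * 11 = 22528

22528


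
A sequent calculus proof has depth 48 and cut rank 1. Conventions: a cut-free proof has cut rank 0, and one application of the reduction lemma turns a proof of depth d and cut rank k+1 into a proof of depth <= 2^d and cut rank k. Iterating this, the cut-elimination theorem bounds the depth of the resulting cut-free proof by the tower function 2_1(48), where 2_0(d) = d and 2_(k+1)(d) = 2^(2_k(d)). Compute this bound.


Each rank reduction sends depth d to at most 2^d; cut rank r needs r reductions.
2_0(48) = 48
2_1(48) = 2^48 = 281474976710656
Cut-free depth bound = 281474976710656

281474976710656


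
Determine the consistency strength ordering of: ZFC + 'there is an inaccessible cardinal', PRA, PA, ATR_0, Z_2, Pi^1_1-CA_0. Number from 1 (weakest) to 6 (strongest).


Ordering by consistency strength:
1. PRA
2. PA
3. ATR_0
4. Pi^1_1-CA_0
5. Z_2
6. ZFC + 'there is an inaccessible cardinal'


ZFC + 'there is an inaccessible cardinal'=6, PRA=1, PA=2, ATR_0=3, Z_2=5, Pi^1_1-CA_0=4


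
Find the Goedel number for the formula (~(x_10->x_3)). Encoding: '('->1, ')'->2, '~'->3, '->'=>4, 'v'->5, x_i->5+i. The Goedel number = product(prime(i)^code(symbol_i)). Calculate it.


Formula: (~(x_10->x_3))
Symbol codes: [1, 3, 1, 15, 4, 8, 2, 2]
Primes: [2, 3, 5, 7, 11, 13, 17, 19]
p_1^1 = 2^1 = 2
p_2^3 = 3^3 = 27
p_3^1 = 5^1 = 5
p_4^15 = 7^15 = 4747561509943
p_5^4 = 11^4 = 14641
p_6^8 = 13^8 = 815730721
p_7^2 = 17^2 = 289
p_8^2 = 19^2 = 361
Product = 1597191418504999855713375397287090

1597191418504999855713375397287090
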